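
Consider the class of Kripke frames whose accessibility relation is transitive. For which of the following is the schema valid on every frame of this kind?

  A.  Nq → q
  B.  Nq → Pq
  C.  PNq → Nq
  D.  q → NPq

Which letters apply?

(A) Nq → q is axiom T, which corresponds to reflexivity. Such an R need not be reflexive — not valid.
(B) Nq → Pq (axiom D) characterises the serial frames. Such an R need not be serial — not valid.
(C) PNq → Nq is the dual of axiom 5, which corresponds to the euclidean property. Such an R need not be euclidean — not valid.
(D) q → NPq is axiom B; it is valid on a frame exactly when R is symmetric. Such an R need not be symmetric, so not valid.

none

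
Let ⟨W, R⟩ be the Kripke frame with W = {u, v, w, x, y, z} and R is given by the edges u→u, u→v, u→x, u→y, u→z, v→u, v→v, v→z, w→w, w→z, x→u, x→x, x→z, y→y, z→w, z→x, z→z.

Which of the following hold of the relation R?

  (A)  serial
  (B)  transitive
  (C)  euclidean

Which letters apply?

A

(A) serial: every world has an R-successor.
(B) not transitive: u R z and z R w but not u R w.
(C) not euclidean: u R v and u R x but not v R x.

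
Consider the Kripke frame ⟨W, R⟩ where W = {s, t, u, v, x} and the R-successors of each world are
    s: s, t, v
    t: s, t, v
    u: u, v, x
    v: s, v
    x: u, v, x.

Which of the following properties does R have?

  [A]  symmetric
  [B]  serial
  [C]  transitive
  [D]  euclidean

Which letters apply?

(A) not symmetric: t R v but not v R t.
(B) serial: every world has an R-successor.
(C) not transitive: u R v and v R s but not u R s.
(D) not euclidean: s R v and s R t but not v R t.

B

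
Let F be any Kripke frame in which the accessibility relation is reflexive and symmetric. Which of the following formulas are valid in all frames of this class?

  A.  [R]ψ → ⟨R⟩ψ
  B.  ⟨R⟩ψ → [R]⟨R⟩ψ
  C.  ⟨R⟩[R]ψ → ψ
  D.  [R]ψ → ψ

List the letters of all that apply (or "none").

Reflexive relations are serial.
(A) axiom D: valid iff R is serial. Every such R is serial — valid.
(B) ⟨R⟩ψ → [R]⟨R⟩ψ is axiom 5, which corresponds to the euclidean property. Such an R need not be euclidean — not valid.
(C) the dual of axiom B: valid iff R is symmetric. Every such R is symmetric — valid.
(D) axiom T: valid iff R is reflexive. Every such R is reflexive — valid.

A, C, D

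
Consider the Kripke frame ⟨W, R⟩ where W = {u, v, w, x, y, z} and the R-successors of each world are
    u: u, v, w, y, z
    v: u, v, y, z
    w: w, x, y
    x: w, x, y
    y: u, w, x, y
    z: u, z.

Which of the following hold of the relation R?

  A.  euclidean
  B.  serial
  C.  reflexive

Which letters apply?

(A) not euclidean: u R v and u R w but not v R w.
(B) serial: every world has an R-successor.
(C) reflexive: each world relates to itself.

B, C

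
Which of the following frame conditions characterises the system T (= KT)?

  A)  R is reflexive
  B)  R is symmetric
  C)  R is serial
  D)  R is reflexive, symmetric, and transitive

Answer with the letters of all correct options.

A

(A) T (= KT) is sound and complete for exactly this class.
(B) this class determines KB, not T (= KT).
(C) this class determines D, not T (= KT).
(D) this class determines S5, not T (= KT).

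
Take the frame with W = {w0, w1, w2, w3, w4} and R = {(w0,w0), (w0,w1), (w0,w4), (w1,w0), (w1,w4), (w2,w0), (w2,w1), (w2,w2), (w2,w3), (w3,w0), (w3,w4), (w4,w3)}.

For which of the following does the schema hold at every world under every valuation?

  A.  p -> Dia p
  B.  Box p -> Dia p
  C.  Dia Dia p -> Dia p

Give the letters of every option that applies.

B

R is not reflexive: not w1 R w1.
R is not transitive: w0 R w4 and w4 R w3 but not w0 R w3.
R is serial: every world has an R-successor.
(A) the dual of axiom T: valid iff R is reflexive. R is not reflexive — not valid.
(B) Box p -> Dia p is axiom D; it is valid on a frame exactly when R is serial. R is serial, so valid.
(C) Dia Dia p -> Dia p is the dual of axiom 4, which corresponds to transitivity. R is not transitive — not valid.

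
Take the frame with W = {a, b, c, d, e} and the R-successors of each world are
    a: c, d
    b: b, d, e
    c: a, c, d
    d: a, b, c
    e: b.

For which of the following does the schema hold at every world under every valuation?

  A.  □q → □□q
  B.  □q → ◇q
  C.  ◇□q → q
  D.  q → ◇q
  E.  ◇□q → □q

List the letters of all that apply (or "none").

R is not reflexive: not a R a.
R is symmetric: every R-edge is matched by its reverse.
R is not transitive: a R c and c R a but not a R a.
R is not euclidean: b R d and b R e but not d R e.
R is serial: every world has an R-successor.
(A) axiom 4: valid iff R is transitive. R is not transitive — not valid.
(B) □q → ◇q is axiom D; it is valid on a frame exactly when R is serial. R is serial, so valid.
(C) ◇□q → q (the dual of axiom B) characterises the symmetric frames. R is symmetric — valid.
(D) q → ◇q is the dual of axiom T; it is valid on a frame exactly when R is reflexive. R is not reflexive, so not valid.
(E) ◇□q → □q (the dual of axiom 5) characterises the euclidean frames. R is not euclidean — not valid.

B, C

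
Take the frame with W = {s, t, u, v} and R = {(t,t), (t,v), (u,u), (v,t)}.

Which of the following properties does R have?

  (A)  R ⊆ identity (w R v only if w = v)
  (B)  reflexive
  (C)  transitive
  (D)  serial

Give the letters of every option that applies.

(A) not ⊆ identity: t R v with t ≠ v.
(B) not reflexive: not s R s.
(C) not transitive: v R t and t R v but not v R v.
(D) not serial: s has no R-successor.

none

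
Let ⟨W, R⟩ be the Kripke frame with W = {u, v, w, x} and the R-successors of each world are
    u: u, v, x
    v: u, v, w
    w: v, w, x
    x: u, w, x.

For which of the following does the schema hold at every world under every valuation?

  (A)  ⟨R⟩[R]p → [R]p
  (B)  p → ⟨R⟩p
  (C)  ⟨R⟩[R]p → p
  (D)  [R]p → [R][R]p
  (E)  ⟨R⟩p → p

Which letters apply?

B, C

R is reflexive: each world relates to itself.
R is symmetric: every R-edge is matched by its reverse.
R is not transitive: u R v and v R w but not u R w.
R is not euclidean: u R v and u R x but not v R x.
R is not a subset of the identity: u R v with u ≠ v.
(A) ⟨R⟩[R]p → [R]p is the dual of axiom 5, which corresponds to the euclidean property. R is not euclidean — not valid.
(B) the dual of axiom T: valid iff R is reflexive. R is reflexive — valid.
(C) ⟨R⟩[R]p → p is the dual of axiom B; it is valid on a frame exactly when R is symmetric. R is symmetric, so valid.
(D) [R]p → [R][R]p is axiom 4; it is valid on a frame exactly when R is transitive. R is not transitive, so not valid.
(E) ⟨R⟩p → p (the converse of T) corresponds to R being a subset of the identity. Here R ⊄ identity, so not valid.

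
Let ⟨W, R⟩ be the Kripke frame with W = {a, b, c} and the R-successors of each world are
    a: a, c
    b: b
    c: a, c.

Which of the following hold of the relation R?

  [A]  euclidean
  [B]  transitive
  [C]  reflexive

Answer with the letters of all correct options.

(A) euclidean: any two R-successors of the same world are R-related.
(B) transitive: R is closed under composition.
(C) reflexive: each world relates to itself.

A, B, C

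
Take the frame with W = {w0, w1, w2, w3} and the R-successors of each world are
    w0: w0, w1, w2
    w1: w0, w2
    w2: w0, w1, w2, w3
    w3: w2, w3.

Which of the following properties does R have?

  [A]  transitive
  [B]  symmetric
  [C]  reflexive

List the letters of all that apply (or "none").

(A) not transitive: w0 R w2 and w2 R w3 but not w0 R w3.
(B) symmetric: every R-edge is matched by its reverse.
(C) not reflexive: not w1 R w1.

B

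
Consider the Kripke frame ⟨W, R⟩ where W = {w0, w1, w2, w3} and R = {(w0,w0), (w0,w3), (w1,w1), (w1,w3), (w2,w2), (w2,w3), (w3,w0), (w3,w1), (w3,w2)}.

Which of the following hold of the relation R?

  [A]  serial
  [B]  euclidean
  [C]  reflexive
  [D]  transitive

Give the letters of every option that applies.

(A) serial: every world has an R-successor.
(B) not euclidean: w3 R w0 and w3 R w1 but not w0 R w1.
(C) not reflexive: not w3 R w3.
(D) not transitive: w0 R w3 and w3 R w1 but not w0 R w1.

A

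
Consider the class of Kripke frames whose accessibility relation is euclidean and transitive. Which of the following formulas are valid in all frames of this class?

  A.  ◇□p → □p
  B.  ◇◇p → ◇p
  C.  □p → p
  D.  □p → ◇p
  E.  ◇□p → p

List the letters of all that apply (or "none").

A, B

(A) ◇□p → □p is the dual of axiom 5, which corresponds to the euclidean property. Every such R is euclidean — valid.
(B) ◇◇p → ◇p (the dual of axiom 4) characterises the transitive frames. Every such R is transitive — valid.
(C) axiom T: valid iff R is reflexive. Such an R need not be reflexive — not valid.
(D) axiom D: valid iff R is serial. Such an R need not be serial — not valid.
(E) ◇□p → p is the dual of axiom B; it is valid on a frame exactly when R is symmetric. Such an R need not be symmetric, so not valid.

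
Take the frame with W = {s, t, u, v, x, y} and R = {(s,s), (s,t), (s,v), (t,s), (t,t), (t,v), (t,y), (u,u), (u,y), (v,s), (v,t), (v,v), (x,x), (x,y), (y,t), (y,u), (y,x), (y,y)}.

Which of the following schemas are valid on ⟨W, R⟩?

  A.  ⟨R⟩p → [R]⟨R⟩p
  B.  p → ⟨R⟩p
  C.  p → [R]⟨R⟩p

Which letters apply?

R is reflexive: each world relates to itself.
R is symmetric: every R-edge is matched by its reverse.
R is not euclidean: t R s and t R y but not s R y.
(A) ⟨R⟩p → [R]⟨R⟩p is axiom 5, which corresponds to the euclidean property. R is not euclidean — not valid.
(B) the dual of axiom T: valid iff R is reflexive. R is reflexive — valid.
(C) axiom B: valid iff R is symmetric. R is symmetric — valid.

B, C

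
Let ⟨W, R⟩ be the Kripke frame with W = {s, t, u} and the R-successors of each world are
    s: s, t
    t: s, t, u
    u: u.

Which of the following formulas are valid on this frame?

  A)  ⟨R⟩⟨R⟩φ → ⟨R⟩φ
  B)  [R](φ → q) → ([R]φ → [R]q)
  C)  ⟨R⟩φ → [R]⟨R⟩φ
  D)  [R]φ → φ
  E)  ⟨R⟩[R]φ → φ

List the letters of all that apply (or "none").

R is reflexive: each world relates to itself.
R is not symmetric: t R u but not u R t.
R is not transitive: s R t and t R u but not s R u.
R is not euclidean: t R s and t R u but not s R u.
(A) ⟨R⟩⟨R⟩φ → ⟨R⟩φ (the dual of axiom 4) characterises the transitive frames. R is not transitive — not valid.
(B) [R](φ → q) → ([R]φ → [R]q) is the K axiom; it holds on all frames — valid.
(C) ⟨R⟩φ → [R]⟨R⟩φ is axiom 5, which corresponds to the euclidean property. R is not euclidean — not valid.
(D) [R]φ → φ is axiom T, which corresponds to reflexivity. R is reflexive — valid.
(E) the dual of axiom B: valid iff R is symmetric. R is not symmetric — not valid.

B, D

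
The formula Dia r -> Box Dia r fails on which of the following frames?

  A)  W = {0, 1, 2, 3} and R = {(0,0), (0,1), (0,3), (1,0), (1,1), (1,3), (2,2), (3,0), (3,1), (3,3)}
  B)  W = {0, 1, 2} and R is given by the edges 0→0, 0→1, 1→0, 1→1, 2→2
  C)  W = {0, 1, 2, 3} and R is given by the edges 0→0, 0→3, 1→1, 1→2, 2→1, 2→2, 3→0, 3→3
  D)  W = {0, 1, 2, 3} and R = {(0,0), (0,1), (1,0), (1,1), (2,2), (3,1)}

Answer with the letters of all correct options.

The schema Dia r -> Box Dia r is axiom 5; it is valid on a frame iff R is euclidean.
(A) R is euclidean (any two R-successors of the same world are R-related), so the schema is valid here.
(B) R is euclidean (any two R-successors of the same world are R-related), so the schema is valid here.
(C) R is euclidean (any two R-successors of the same world are R-related), so the schema is valid here.
(D) R is euclidean (any two R-successors of the same world are R-related), so the schema is valid here.

none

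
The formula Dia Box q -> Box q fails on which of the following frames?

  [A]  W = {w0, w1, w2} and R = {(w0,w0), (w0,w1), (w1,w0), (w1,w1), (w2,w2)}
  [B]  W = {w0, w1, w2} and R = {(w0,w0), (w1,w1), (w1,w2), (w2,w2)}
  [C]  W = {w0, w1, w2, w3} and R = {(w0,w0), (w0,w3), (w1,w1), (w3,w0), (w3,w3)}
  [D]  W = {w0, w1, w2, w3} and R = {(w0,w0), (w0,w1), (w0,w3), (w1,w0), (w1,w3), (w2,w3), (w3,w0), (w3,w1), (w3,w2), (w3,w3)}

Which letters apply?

The schema Dia Box q -> Box q is the dual of axiom 5; it is valid on a frame iff R is euclidean.
(A) R is euclidean (any two R-successors of the same world are R-related), so the schema is valid here.
(B) R is not euclidean (w1 R w2 and w1 R w1 but not w2 R w1), so the schema fails here.
(C) R is euclidean (any two R-successors of the same world are R-related), so the schema is valid here.
(D) R is not euclidean (w3 R w0 and w3 R w2 but not w0 R w2), so the schema fails here.

B, D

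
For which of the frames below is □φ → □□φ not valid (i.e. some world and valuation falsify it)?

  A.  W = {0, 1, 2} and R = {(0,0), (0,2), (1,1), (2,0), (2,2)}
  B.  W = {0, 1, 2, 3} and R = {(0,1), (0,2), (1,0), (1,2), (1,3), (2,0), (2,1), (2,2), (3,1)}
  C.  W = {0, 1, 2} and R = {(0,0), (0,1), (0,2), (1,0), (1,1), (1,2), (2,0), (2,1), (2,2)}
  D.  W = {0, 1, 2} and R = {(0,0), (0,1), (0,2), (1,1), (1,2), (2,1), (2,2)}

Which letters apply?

B

The schema □φ → □□φ is axiom 4; it is valid on a frame iff R is transitive.
(A) R is transitive (R is closed under composition), so the schema is valid here.
(B) R is not transitive (0 R 1 and 1 R 0 but not 0 R 0), so the schema fails here.
(C) R is transitive (R is closed under composition), so the schema is valid here.
(D) R is transitive (R is closed under composition), so the schema is valid here.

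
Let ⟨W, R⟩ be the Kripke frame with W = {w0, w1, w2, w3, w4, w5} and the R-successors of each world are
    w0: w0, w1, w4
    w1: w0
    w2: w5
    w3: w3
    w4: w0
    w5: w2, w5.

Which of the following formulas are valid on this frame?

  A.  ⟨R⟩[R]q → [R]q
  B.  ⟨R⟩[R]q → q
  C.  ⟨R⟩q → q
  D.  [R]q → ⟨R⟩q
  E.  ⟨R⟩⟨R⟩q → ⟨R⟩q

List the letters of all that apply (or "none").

R is symmetric: every R-edge is matched by its reverse.
R is not transitive: w1 R w0 and w0 R w1 but not w1 R w1.
R is not euclidean: w0 R w1 and w0 R w4 but not w1 R w4.
R is serial: every world has an R-successor.
R is not a subset of the identity: w0 R w1 with w0 ≠ w1.
(A) ⟨R⟩[R]q → [R]q (the dual of axiom 5) characterises the euclidean frames. R is not euclidean — not valid.
(B) the dual of axiom B: valid iff R is symmetric. R is symmetric — valid.
(C) ⟨R⟩q → q is the converse of T; it holds exactly when R ⊆ identity. Here R ⊄ identity — not valid.
(D) [R]q → ⟨R⟩q is axiom D, which corresponds to seriality. R is serial — valid.
(E) ⟨R⟩⟨R⟩q → ⟨R⟩q is the dual of axiom 4, which corresponds to transitivity. R is not transitive — not valid.

B, D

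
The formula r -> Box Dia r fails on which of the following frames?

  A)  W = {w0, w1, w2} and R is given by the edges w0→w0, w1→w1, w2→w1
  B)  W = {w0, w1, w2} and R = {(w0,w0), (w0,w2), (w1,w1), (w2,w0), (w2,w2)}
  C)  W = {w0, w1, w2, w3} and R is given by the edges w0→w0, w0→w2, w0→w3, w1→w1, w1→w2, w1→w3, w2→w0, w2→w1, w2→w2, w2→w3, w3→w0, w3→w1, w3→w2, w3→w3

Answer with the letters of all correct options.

A

The schema r -> Box Dia r is axiom B; it is valid on a frame iff R is symmetric.
(A) R is not symmetric (w2 R w1 but not w1 R w2), so the schema fails here.
(B) R is symmetric (every R-edge is matched by its reverse), so the schema is valid here.
(C) R is symmetric (every R-edge is matched by its reverse), so the schema is valid here.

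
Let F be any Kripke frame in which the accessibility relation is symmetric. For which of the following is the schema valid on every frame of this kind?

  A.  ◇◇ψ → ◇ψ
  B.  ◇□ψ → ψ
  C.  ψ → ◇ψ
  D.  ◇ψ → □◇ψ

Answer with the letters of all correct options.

(A) ◇◇ψ → ◇ψ (the dual of axiom 4) characterises the transitive frames. Such an R need not be transitive — not valid.
(B) ◇□ψ → ψ (the dual of axiom B) characterises the symmetric frames. Every such R is symmetric — valid.
(C) the dual of axiom T: valid iff R is reflexive. Such an R need not be reflexive — not valid.
(D) ◇ψ → □◇ψ is axiom 5; it is valid on a frame exactly when R is euclidean. Such an R need not be euclidean, so not valid.

B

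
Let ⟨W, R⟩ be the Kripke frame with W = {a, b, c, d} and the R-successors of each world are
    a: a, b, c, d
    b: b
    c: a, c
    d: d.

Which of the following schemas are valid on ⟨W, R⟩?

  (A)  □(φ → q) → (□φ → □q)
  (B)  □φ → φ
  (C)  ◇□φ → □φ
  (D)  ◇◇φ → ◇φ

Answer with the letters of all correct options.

R is reflexive: each world relates to itself.
R is not transitive: c R a and a R b but not c R b.
R is not euclidean: a R b and a R a but not b R a.
(A) this is just K, valid on every normal frame.
(B) □φ → φ is axiom T; it is valid on a frame exactly when R is reflexive. R is reflexive, so valid.
(C) ◇□φ → □φ (the dual of axiom 5) characterises the euclidean frames. R is not euclidean — not valid.
(D) ◇◇φ → ◇φ is the dual of axiom 4, which corresponds to transitivity. R is not transitive — not valid.

A, B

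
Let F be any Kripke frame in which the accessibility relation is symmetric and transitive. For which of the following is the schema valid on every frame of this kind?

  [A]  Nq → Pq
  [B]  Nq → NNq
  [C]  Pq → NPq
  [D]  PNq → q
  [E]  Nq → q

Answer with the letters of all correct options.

A symmetric transitive relation is euclidean (uRv and uRw give vRu by symmetry, then vRw by transitivity).
(A) Nq → Pq (axiom D) characterises the serial frames. Such an R need not be serial — not valid.
(B) Nq → NNq (axiom 4) characterises the transitive frames. Every such R is transitive — valid.
(C) axiom 5: valid iff R is euclidean. Every such R is euclidean — valid.
(D) PNq → q is the dual of axiom B, which corresponds to symmetry. Every such R is symmetric — valid.
(E) Nq → q is axiom T; it is valid on a frame exactly when R is reflexive. Such an R need not be reflexive, so not valid.

B, C, D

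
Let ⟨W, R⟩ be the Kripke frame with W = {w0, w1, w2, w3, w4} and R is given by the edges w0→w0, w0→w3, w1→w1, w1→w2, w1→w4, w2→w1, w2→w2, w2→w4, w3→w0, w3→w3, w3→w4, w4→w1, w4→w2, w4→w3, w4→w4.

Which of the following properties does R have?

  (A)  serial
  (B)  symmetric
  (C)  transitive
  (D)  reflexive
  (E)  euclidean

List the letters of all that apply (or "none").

(A) serial: every world has an R-successor.
(B) symmetric: every R-edge is matched by its reverse.
(C) not transitive: w0 R w3 and w3 R w4 but not w0 R w4.
(D) reflexive: each world relates to itself.
(E) not euclidean: w3 R w0 and w3 R w4 but not w0 R w4.

A, B, D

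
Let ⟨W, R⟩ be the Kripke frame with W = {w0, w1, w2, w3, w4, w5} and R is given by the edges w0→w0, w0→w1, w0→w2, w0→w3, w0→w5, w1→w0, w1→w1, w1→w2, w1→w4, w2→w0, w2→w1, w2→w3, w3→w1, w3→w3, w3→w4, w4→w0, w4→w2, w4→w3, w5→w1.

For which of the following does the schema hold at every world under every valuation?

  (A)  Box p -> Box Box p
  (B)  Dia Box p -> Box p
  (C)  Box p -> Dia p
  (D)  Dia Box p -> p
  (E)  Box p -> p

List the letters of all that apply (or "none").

R is not reflexive: not w2 R w2.
R is not symmetric: w0 R w3 but not w3 R w0.
R is not transitive: w0 R w1 and w1 R w4 but not w0 R w4.
R is not euclidean: w0 R w1 and w0 R w3 but not w1 R w3.
R is serial: every world has an R-successor.
(A) Box p -> Box Box p (axiom 4) characterises the transitive frames. R is not transitive — not valid.
(B) Dia Box p -> Box p (the dual of axiom 5) characterises the euclidean frames. R is not euclidean — not valid.
(C) Box p -> Dia p is axiom D, which corresponds to seriality. R is serial — valid.
(D) Dia Box p -> p is the dual of axiom B, which corresponds to symmetry. R is not symmetric — not valid.
(E) Box p -> p (axiom T) characterises the reflexive frames. R is not reflexive — not valid.

C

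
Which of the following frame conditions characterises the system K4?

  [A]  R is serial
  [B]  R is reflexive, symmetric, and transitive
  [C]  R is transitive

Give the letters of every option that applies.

C

(A) this class determines D, not K4.
(B) this class determines S5, not K4.
(C) K4 is sound and complete for exactly this class.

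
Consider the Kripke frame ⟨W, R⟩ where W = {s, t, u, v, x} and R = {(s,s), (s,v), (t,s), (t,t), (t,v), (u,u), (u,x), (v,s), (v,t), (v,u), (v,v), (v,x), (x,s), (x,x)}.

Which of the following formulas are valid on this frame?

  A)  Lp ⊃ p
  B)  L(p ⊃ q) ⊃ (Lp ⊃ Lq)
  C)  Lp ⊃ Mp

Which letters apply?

R is reflexive: each world relates to itself.
R is serial: every world has an R-successor.
(A) Lp ⊃ p (axiom T) characterises the reflexive frames. R is reflexive — valid.
(B) L(p ⊃ q) ⊃ (Lp ⊃ Lq) is the K axiom; it holds on all frames — valid.
(C) Lp ⊃ Mp is axiom D, which corresponds to seriality. R is serial — valid.

A, B, C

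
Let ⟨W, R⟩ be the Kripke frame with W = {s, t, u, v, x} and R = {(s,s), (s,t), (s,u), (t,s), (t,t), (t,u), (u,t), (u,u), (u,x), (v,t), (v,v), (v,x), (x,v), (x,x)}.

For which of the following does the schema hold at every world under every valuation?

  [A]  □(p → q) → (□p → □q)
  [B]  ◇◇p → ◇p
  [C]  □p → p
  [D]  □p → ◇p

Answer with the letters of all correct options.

A, C, D

R is reflexive: each world relates to itself.
R is not transitive: s R u and u R x but not s R x.
R is serial: every world has an R-successor.
(A) □(p → q) → (□p → □q) is the K axiom; it holds on all frames — valid.
(B) ◇◇p → ◇p is the dual of axiom 4; it is valid on a frame exactly when R is transitive. R is not transitive, so not valid.
(C) □p → p (axiom T) characterises the reflexive frames. R is reflexive — valid.
(D) □p → ◇p is axiom D; it is valid on a frame exactly when R is serial. R is serial, so valid.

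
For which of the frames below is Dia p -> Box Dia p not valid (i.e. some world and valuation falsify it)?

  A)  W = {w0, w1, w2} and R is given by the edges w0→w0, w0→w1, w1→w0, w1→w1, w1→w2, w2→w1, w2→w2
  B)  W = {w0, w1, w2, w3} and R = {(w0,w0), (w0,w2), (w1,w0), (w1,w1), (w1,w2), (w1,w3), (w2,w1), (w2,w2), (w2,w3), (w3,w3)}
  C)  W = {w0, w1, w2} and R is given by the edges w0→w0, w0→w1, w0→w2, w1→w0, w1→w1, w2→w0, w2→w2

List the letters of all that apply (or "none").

A, B, C

The schema Dia p -> Box Dia p is axiom 5; it is valid on a frame iff R is euclidean.
(A) R is not euclidean (w1 R w0 and w1 R w2 but not w0 R w2), so the schema fails here.
(B) R is not euclidean (w0 R w2 and w0 R w0 but not w2 R w0), so the schema fails here.
(C) R is not euclidean (w0 R w1 and w0 R w2 but not w1 R w2), so the schema fails here.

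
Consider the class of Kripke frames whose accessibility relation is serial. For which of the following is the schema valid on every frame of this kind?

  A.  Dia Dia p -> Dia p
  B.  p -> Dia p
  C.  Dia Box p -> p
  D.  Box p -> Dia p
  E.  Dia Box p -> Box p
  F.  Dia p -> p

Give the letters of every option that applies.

D

(A) the dual of axiom 4: valid iff R is transitive. Such an R need not be transitive — not valid.
(B) p -> Dia p is the dual of axiom T, which corresponds to reflexivity. Such an R need not be reflexive — not valid.
(C) Dia Box p -> p (the dual of axiom B) characterises the symmetric frames. Such an R need not be symmetric — not valid.
(D) Box p -> Dia p is axiom D, which corresponds to seriality. Every such R is serial — valid.
(E) Dia Box p -> Box p (the dual of axiom 5) characterises the euclidean frames. Such an R need not be euclidean — not valid.
(F) Dia p -> p is valid only on frames where every R-edge is a self-loop. Such an R need not be a subset of the identity — not valid.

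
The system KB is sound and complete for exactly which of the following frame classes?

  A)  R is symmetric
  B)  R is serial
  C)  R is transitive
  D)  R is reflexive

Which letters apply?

(A) KB is sound and complete for exactly this class.
(B) this class determines D, not KB.
(C) this class determines K4, not KB.
(D) this class determines T (= KT), not KB.

A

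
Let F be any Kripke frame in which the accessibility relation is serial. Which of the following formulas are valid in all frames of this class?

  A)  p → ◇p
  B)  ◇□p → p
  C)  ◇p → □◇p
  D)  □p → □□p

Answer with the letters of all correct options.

(A) the dual of axiom T: valid iff R is reflexive. Such an R need not be reflexive — not valid.
(B) ◇□p → p is the dual of axiom B, which corresponds to symmetry. Such an R need not be symmetric — not valid.
(C) axiom 5: valid iff R is euclidean. Such an R need not be euclidean — not valid.
(D) □p → □□p is axiom 4, which corresponds to transitivity. Such an R need not be transitive — not valid.

none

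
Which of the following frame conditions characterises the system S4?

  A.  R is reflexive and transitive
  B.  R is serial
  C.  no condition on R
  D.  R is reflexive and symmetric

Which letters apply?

A

(A) S4 is sound and complete for exactly this class.
(B) this class determines D, not S4.
(C) this class determines K, not S4.
(D) this class determines B (= KTB), not S4.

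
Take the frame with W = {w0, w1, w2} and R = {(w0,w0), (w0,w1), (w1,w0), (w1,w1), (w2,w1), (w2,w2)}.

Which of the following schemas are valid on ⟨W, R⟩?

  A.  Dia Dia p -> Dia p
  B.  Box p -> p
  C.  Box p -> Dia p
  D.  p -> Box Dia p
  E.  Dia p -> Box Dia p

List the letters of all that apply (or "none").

B, C

R is reflexive: each world relates to itself.
R is not symmetric: w2 R w1 but not w1 R w2.
R is not transitive: w2 R w1 and w1 R w0 but not w2 R w0.
R is not euclidean: w2 R w1 and w2 R w2 but not w1 R w2.
R is serial: every world has an R-successor.
(A) Dia Dia p -> Dia p is the dual of axiom 4, which corresponds to transitivity. R is not transitive — not valid.
(B) axiom T: valid iff R is reflexive. R is reflexive — valid.
(C) Box p -> Dia p is axiom D; it is valid on a frame exactly when R is serial. R is serial, so valid.
(D) p -> Box Dia p is axiom B, which corresponds to symmetry. R is not symmetric — not valid.
(E) Dia p -> Box Dia p is axiom 5; it is valid on a frame exactly when R is euclidean. R is not euclidean, so not valid.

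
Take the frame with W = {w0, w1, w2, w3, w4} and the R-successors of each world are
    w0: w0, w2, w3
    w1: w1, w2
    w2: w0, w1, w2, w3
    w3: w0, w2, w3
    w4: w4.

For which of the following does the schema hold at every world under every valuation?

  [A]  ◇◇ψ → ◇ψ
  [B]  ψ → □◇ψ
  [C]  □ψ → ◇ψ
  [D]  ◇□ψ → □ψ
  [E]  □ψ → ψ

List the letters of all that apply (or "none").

B, C, E

R is reflexive: each world relates to itself.
R is symmetric: every R-edge is matched by its reverse.
R is not transitive: w0 R w2 and w2 R w1 but not w0 R w1.
R is not euclidean: w2 R w0 and w2 R w1 but not w0 R w1.
R is serial: every world has an R-successor.
(A) ◇◇ψ → ◇ψ (the dual of axiom 4) characterises the transitive frames. R is not transitive — not valid.
(B) axiom B: valid iff R is symmetric. R is symmetric — valid.
(C) □ψ → ◇ψ (axiom D) characterises the serial frames. R is serial — valid.
(D) the dual of axiom 5: valid iff R is euclidean. R is not euclidean — not valid.
(E) axiom T: valid iff R is reflexive. R is reflexive — valid.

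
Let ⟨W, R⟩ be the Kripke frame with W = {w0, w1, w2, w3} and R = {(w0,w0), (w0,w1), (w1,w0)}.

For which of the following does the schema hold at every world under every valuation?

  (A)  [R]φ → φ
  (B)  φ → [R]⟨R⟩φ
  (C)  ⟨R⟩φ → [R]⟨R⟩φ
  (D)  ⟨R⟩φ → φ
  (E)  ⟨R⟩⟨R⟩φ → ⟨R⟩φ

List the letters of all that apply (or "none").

B

R is not reflexive: not w1 R w1.
R is symmetric: every R-edge is matched by its reverse.
R is not transitive: w1 R w0 and w0 R w1 but not w1 R w1.
R is not euclidean: w0 R w1 and w0 R w1 but not w1 R w1.
R is not a subset of the identity: w0 R w1 with w0 ≠ w1.
(A) axiom T: valid iff R is reflexive. R is not reflexive — not valid.
(B) φ → [R]⟨R⟩φ (axiom B) characterises the symmetric frames. R is symmetric — valid.
(C) ⟨R⟩φ → [R]⟨R⟩φ (axiom 5) characterises the euclidean frames. R is not euclidean — not valid.
(D) ⟨R⟩φ → φ (the converse of T) corresponds to R being a subset of the identity. Here R ⊄ identity, so not valid.
(E) the dual of axiom 4: valid iff R is transitive. R is not transitive — not valid.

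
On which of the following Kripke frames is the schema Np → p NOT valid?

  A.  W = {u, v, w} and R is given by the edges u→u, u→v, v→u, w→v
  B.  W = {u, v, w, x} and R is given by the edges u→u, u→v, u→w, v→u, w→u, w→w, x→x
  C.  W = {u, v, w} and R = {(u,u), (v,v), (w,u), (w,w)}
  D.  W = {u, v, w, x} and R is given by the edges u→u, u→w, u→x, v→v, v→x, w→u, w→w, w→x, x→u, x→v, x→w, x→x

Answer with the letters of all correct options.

A, B

The schema Np → p is axiom T; it is valid on a frame iff R is reflexive.
(A) R is not reflexive (not v R v), so the schema fails here.
(B) R is not reflexive (not v R v), so the schema fails here.
(C) R is reflexive (each world relates to itself), so the schema is valid here.
(D) R is reflexive (each world relates to itself), so the schema is valid here.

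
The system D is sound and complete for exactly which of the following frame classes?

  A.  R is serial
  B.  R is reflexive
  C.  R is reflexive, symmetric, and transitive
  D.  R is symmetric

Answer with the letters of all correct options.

(A) D is sound and complete for exactly this class.
(B) this class determines T (= KT), not D.
(C) this class determines S5, not D.
(D) this class determines KB, not D.

A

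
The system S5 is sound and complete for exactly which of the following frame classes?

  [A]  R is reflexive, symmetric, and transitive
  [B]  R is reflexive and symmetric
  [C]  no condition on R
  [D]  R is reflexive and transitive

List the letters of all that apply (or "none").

A

(A) S5 is sound and complete for exactly this class.
(B) this class determines B (= KTB), not S5.
(C) this class determines K, not S5.
(D) this class determines S4, not S5.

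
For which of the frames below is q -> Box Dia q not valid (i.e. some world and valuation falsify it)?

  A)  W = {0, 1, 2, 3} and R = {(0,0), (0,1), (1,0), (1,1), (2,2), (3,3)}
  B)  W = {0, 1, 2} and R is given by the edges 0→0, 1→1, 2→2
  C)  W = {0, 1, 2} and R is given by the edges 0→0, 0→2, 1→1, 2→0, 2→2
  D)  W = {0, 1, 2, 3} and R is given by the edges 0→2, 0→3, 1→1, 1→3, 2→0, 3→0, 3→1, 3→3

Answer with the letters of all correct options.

The schema q -> Box Dia q is axiom B; it is valid on a frame iff R is symmetric.
(A) R is symmetric (every R-edge is matched by its reverse), so the schema is valid here.
(B) R is symmetric (every R-edge is matched by its reverse), so the schema is valid here.
(C) R is symmetric (every R-edge is matched by its reverse), so the schema is valid here.
(D) R is symmetric (every R-edge is matched by its reverse), so the schema is valid here.

none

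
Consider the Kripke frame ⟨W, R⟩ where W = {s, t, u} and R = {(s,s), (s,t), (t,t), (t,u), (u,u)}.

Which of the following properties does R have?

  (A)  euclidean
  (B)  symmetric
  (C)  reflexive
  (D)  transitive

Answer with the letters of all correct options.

C

(A) not euclidean: s R t and s R s but not t R s.
(B) not symmetric: s R t but not t R s.
(C) reflexive: each world relates to itself.
(D) not transitive: s R t and t R u but not s R u.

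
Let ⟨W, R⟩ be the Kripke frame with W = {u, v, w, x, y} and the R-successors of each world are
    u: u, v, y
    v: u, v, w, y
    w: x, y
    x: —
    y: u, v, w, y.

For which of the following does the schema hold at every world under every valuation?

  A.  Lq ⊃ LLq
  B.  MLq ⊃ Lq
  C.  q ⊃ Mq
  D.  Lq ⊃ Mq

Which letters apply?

R is not reflexive: not w R w.
R is not transitive: u R v and v R w but not u R w.
R is not euclidean: v R u and v R w but not u R w.
R is not serial: x has no R-successor.
(A) Lq ⊃ LLq is axiom 4, which corresponds to transitivity. R is not transitive — not valid.
(B) MLq ⊃ Lq is the dual of axiom 5; it is valid on a frame exactly when R is euclidean. R is not euclidean, so not valid.
(C) the dual of axiom T: valid iff R is reflexive. R is not reflexive — not valid.
(D) Lq ⊃ Mq is axiom D, which corresponds to seriality. R is not serial — not valid.

none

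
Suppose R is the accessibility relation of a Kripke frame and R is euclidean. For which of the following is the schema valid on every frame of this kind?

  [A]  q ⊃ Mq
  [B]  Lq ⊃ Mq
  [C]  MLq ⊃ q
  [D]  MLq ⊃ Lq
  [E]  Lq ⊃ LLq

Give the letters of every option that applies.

(A) q ⊃ Mq (the dual of axiom T) characterises the reflexive frames. Such an R need not be reflexive — not valid.
(B) Lq ⊃ Mq (axiom D) characterises the serial frames. Such an R need not be serial — not valid.
(C) MLq ⊃ q (the dual of axiom B) characterises the symmetric frames. Such an R need not be symmetric — not valid.
(D) MLq ⊃ Lq is the dual of axiom 5, which corresponds to the euclidean property. Every such R is euclidean — valid.
(E) Lq ⊃ LLq is axiom 4, which corresponds to transitivity. Such an R need not be transitive — not valid.

D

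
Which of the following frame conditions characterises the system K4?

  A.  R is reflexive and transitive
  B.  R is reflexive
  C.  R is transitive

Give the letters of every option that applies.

C

(A) this class determines S4, not K4.
(B) this class determines T (= KT), not K4.
(C) K4 is sound and complete for exactly this class.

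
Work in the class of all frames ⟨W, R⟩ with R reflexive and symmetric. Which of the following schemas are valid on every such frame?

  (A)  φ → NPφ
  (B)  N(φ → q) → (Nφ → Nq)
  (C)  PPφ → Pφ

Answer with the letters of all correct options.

Reflexive relations are serial.
(A) φ → NPφ (axiom B) characterises the symmetric frames. Every such R is symmetric — valid.
(B) N(φ → q) → (Nφ → Nq) is axiom K, valid on every Kripke frame — valid.
(C) the dual of axiom 4: valid iff R is transitive. Such an R need not be transitive — not valid.

A, B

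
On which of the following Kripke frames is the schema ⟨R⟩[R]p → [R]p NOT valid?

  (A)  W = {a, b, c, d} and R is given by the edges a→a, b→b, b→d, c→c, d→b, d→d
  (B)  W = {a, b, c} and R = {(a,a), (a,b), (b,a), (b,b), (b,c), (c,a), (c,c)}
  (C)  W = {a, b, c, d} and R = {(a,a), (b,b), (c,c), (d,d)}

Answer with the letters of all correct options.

The schema ⟨R⟩[R]p → [R]p is the dual of axiom 5; it is valid on a frame iff R is euclidean.
(A) R is euclidean (any two R-successors of the same world are R-related), so the schema is valid here.
(B) R is not euclidean (b R a and b R c but not a R c), so the schema fails here.
(C) R is euclidean (any two R-successors of the same world are R-related), so the schema is valid here.

B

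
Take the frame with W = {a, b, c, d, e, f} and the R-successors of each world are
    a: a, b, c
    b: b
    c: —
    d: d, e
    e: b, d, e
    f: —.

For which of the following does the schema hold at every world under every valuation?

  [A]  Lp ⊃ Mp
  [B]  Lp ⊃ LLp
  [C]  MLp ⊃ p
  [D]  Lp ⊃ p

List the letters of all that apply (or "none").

R is not reflexive: not c R c.
R is not symmetric: a R b but not b R a.
R is not transitive: d R e and e R b but not d R b.
R is not serial: c has no R-successor.
(A) axiom D: valid iff R is serial. R is not serial — not valid.
(B) Lp ⊃ LLp (axiom 4) characterises the transitive frames. R is not transitive — not valid.
(C) MLp ⊃ p is the dual of axiom B, which corresponds to symmetry. R is not symmetric — not valid.
(D) Lp ⊃ p is axiom T; it is valid on a frame exactly when R is reflexive. R is not reflexive, so not valid.

none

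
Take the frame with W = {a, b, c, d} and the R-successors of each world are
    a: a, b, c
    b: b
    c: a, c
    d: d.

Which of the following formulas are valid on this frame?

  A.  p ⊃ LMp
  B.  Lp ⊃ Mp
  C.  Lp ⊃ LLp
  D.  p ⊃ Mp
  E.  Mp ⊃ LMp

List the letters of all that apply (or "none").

B, D

R is reflexive: each world relates to itself.
R is not symmetric: a R b but not b R a.
R is not transitive: c R a and a R b but not c R b.
R is not euclidean: a R b and a R a but not b R a.
R is serial: every world has an R-successor.
(A) p ⊃ LMp is axiom B; it is valid on a frame exactly when R is symmetric. R is not symmetric, so not valid.
(B) Lp ⊃ Mp is axiom D, which corresponds to seriality. R is serial — valid.
(C) axiom 4: valid iff R is transitive. R is not transitive — not valid.
(D) p ⊃ Mp is the dual of axiom T; it is valid on a frame exactly when R is reflexive. R is reflexive, so valid.
(E) axiom 5: valid iff R is euclidean. R is not euclidean — not valid.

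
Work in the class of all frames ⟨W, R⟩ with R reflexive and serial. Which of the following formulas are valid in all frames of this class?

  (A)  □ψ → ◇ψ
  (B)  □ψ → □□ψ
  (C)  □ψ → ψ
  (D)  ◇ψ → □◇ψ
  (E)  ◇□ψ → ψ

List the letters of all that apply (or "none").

(A) axiom D: valid iff R is serial. Every such R is serial — valid.
(B) □ψ → □□ψ is axiom 4; it is valid on a frame exactly when R is transitive. Such an R need not be transitive, so not valid.
(C) axiom T: valid iff R is reflexive. Every such R is reflexive — valid.
(D) ◇ψ → □◇ψ (axiom 5) characterises the euclidean frames. Such an R need not be euclidean — not valid.
(E) the dual of axiom B: valid iff R is symmetric. Such an R need not be symmetric — not valid.

A, C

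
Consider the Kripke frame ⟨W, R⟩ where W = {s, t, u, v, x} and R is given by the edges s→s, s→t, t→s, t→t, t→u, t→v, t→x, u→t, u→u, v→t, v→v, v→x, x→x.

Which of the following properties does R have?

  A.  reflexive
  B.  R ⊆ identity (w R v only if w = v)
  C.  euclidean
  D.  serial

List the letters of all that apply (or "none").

A, D

(A) reflexive: each world relates to itself.
(B) not ⊆ identity: s R t with s ≠ t.
(C) not euclidean: t R s and t R u but not s R u.
(D) serial: every world has an R-successor.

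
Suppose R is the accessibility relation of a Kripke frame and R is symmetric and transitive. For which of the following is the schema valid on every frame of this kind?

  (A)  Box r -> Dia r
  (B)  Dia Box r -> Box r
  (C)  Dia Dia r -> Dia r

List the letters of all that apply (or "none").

A symmetric transitive relation is euclidean (uRv and uRw give vRu by symmetry, then vRw by transitivity).
(A) axiom D: valid iff R is serial. Such an R need not be serial — not valid.
(B) Dia Box r -> Box r (the dual of axiom 5) characterises the euclidean frames. Every such R is euclidean — valid.
(C) Dia Dia r -> Dia r is the dual of axiom 4; it is valid on a frame exactly when R is transitive. Every such R is transitive, so valid.

B, C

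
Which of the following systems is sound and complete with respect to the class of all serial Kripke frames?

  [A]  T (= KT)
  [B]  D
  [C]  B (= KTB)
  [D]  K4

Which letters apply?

B

(A) T (= KT) is determined by the class of reflexive frames.
(B) D is determined by exactly this class.
(C) B (= KTB) is determined by the class of reflexive and symmetric frames.
(D) K4 is determined by the class of transitive frames.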